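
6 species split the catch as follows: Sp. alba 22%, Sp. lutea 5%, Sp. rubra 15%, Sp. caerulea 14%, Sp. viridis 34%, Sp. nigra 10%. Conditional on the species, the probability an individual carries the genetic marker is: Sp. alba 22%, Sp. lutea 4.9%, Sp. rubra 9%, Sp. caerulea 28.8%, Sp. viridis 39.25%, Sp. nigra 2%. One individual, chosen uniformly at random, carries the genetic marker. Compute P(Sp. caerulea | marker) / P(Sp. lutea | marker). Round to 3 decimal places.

By Bayes' rule, posterior ∝ prior × likelihood:
  Sp. alba: 0.22 × 0.22 = 0.0484
  Sp. lutea: 0.05 × 0.049 = 0.00245
  Sp. rubra: 0.15 × 0.09 = 0.0135
  Sp. caerulea: 0.14 × 0.288 = 0.04032
  Sp. viridis: 0.34 × 0.3925 = 0.13345
  Sp. nigra: 0.1 × 0.02 = 0.002
Total = 0.24012.
The ratio is 0.04032 / 0.00245 (the normalizer cancels) = 16.457.

16.457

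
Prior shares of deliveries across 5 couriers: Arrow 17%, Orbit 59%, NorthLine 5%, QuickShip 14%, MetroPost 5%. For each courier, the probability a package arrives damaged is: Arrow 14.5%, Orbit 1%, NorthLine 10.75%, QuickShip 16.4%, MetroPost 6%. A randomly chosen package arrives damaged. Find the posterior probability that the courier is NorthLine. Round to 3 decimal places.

By Bayes' rule, posterior ∝ prior × likelihood:
  Arrow: 0.17 × 0.145 = 0.02465
  Orbit: 0.59 × 0.01 = 0.0059
  NorthLine: 0.05 × 0.1075 = 0.005375
  QuickShip: 0.14 × 0.164 = 0.02296
  MetroPost: 0.05 × 0.06 = 0.003
Total = 0.061885.
P(NorthLine | evidence) = 0.005375 / 0.061885 ≈ 0.087.

0.087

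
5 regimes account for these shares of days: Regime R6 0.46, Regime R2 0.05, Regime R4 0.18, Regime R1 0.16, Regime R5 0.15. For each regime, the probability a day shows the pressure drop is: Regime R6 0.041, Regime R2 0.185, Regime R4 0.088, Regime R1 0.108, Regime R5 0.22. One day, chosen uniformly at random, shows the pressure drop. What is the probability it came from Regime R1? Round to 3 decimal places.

0.183

Compute prior × likelihood for every hypothesis:
  Regime R6: 0.46 × 0.041 = 0.01886
  Regime R2: 0.05 × 0.185 = 0.00925
  Regime R4: 0.18 × 0.088 = 0.01584
  Regime R1: 0.16 × 0.108 = 0.01728
  Regime R5: 0.15 × 0.22 = 0.033
Normalizing constant = 0.09423.
P(Regime R1 | evidence) = 0.01728 / 0.09423 ≈ 0.183.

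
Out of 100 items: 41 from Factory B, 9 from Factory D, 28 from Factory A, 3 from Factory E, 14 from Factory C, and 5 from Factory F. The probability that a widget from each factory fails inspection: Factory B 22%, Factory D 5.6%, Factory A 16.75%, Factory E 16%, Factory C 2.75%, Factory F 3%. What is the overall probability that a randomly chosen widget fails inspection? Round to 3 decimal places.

Unnormalized posteriors (prior × likelihood):
  Factory B: 0.41 × 0.22 = 0.0902
  Factory D: 0.09 × 0.056 = 0.00504
  Factory A: 0.28 × 0.1675 = 0.0469
  Factory E: 0.03 × 0.16 = 0.0048
  Factory C: 0.14 × 0.0275 = 0.00385
  Factory F: 0.05 × 0.03 = 0.0015
P(nonconforming) = 0.0902 + 0.00504 + 0.0469 + 0.0048 + 0.00385 + 0.0015 = 0.15229 → 0.152.

0.152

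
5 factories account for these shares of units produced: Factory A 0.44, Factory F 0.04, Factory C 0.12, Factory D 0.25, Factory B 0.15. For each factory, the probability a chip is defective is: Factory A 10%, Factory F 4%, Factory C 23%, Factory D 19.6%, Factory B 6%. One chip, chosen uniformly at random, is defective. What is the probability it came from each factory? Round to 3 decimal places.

Factory A 0.335, Factory F 0.012, Factory C 0.210, Factory D 0.373, Factory B 0.069

By Bayes' rule, posterior ∝ prior × likelihood:
  Factory A: 0.44 × 0.1 = 0.044
  Factory F: 0.04 × 0.04 = 0.0016
  Factory C: 0.12 × 0.23 = 0.0276
  Factory D: 0.25 × 0.196 = 0.049
  Factory B: 0.15 × 0.06 = 0.009
Sum = 0.1312.
P(Factory A | defective) = 0.044/0.1312 ≈ 0.335
P(Factory F | defective) = 0.0016/0.1312 ≈ 0.012
P(Factory C | defective) = 0.0276/0.1312 ≈ 0.210
P(Factory D | defective) = 0.049/0.1312 ≈ 0.373
P(Factory B | defective) = 0.009/0.1312 ≈ 0.069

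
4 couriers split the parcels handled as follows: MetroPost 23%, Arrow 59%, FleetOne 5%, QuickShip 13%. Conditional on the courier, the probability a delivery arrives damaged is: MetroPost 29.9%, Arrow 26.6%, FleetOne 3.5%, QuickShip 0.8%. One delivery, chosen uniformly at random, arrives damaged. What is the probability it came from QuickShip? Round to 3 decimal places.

0.005

Unnormalized posteriors (prior × likelihood):
  MetroPost: 0.23 × 0.299 = 0.06877
  Arrow: 0.59 × 0.266 = 0.15694
  FleetOne: 0.05 × 0.035 = 0.00175
  QuickShip: 0.13 × 0.008 = 0.00104
Sum = 0.2285.
P(QuickShip | evidence) = 0.00104 / 0.2285 ≈ 0.005.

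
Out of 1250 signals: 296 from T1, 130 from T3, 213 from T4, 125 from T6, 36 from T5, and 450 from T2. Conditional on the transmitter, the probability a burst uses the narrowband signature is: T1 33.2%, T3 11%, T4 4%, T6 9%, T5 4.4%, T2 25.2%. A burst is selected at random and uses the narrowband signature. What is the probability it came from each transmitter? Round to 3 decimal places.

T1 0.397, T3 0.058, T4 0.034, T6 0.045, T5 0.006, T2 0.459

Compute prior × likelihood for every hypothesis:
  T1: 0.2368 × 0.332 = 0.0786176
  T3: 0.104 × 0.11 = 0.01144
  T4: 0.1704 × 0.04 = 0.006816
  T6: 0.1 × 0.09 = 0.009
  T5: 0.0288 × 0.044 = 0.0012672
  T2: 0.36 × 0.252 = 0.09072
Sum = 0.1978608.
P(T1 | narrowband) = 0.0786176/0.1978608 ≈ 0.397
P(T3 | narrowband) = 0.01144/0.1978608 ≈ 0.058
P(T4 | narrowband) = 0.006816/0.1978608 ≈ 0.034
P(T6 | narrowband) = 0.009/0.1978608 ≈ 0.045
P(T5 | narrowband) = 0.0012672/0.1978608 ≈ 0.006
P(T2 | narrowband) = 0.09072/0.1978608 ≈ 0.459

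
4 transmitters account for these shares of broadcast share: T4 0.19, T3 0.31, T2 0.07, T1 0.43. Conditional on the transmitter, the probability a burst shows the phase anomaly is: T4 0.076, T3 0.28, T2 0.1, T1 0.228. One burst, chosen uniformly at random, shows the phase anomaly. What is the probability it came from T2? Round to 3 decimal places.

0.034

Compute prior × likelihood for every hypothesis:
  T4: 0.19 × 0.076 = 0.01444
  T3: 0.31 × 0.28 = 0.0868
  T2: 0.07 × 0.1 = 0.007
  T1: 0.43 × 0.228 = 0.09804
Total = 0.20628.
P(T2 | evidence) = 0.007 / 0.20628 ≈ 0.034.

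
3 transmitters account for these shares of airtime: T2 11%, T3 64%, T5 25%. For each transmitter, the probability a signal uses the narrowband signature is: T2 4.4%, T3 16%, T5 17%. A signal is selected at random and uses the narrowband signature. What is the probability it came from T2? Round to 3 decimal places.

Compute prior × likelihood for every hypothesis:
  T2: 0.11 × 0.044 = 0.00484
  T3: 0.64 × 0.16 = 0.1024
  T5: 0.25 × 0.17 = 0.0425
Sum = 0.14974.
P(T2 | evidence) = 0.00484 / 0.14974 ≈ 0.032.

0.032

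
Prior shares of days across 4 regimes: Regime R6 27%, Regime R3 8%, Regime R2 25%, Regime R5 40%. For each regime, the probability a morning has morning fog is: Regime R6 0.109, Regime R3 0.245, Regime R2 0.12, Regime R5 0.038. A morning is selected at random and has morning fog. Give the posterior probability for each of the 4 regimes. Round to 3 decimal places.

Regime R6 0.312, Regime R3 0.208, Regime R2 0.318, Regime R5 0.161

By Bayes' rule, posterior ∝ prior × likelihood:
  Regime R6: 0.27 × 0.109 = 0.02943
  Regime R3: 0.08 × 0.245 = 0.0196
  Regime R2: 0.25 × 0.12 = 0.03
  Regime R5: 0.4 × 0.038 = 0.0152
Normalizing constant = 0.09423.
P(Regime R6 | fog) = 0.02943/0.09423 ≈ 0.312
P(Regime R3 | fog) = 0.0196/0.09423 ≈ 0.208
P(Regime R2 | fog) = 0.03/0.09423 ≈ 0.318
P(Regime R5 | fog) = 0.0152/0.09423 ≈ 0.161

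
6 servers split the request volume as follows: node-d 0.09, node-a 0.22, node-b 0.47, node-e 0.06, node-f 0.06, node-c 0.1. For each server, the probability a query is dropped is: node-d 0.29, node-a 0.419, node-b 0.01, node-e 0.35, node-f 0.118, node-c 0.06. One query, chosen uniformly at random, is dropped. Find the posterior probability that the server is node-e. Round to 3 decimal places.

0.134

By Bayes' rule, posterior ∝ prior × likelihood:
  node-d: 0.09 × 0.29 = 0.0261
  node-a: 0.22 × 0.419 = 0.09218
  node-b: 0.47 × 0.01 = 0.0047
  node-e: 0.06 × 0.35 = 0.021
  node-f: 0.06 × 0.118 = 0.00708
  node-c: 0.1 × 0.06 = 0.006
Sum = 0.15706.
P(node-e | evidence) = 0.021 / 0.15706 ≈ 0.134.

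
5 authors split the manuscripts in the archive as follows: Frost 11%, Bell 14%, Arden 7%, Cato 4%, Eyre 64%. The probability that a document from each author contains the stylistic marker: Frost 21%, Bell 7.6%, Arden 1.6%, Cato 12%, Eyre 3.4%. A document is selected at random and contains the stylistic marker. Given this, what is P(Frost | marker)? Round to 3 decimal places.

Compute prior × likelihood for every hypothesis:
  Frost: 0.11 × 0.21 = 0.0231
  Bell: 0.14 × 0.076 = 0.01064
  Arden: 0.07 × 0.016 = 0.00112
  Cato: 0.04 × 0.12 = 0.0048
  Eyre: 0.64 × 0.034 = 0.02176
Total = 0.06142.
P(Frost | evidence) = 0.0231 / 0.06142 ≈ 0.376.

0.376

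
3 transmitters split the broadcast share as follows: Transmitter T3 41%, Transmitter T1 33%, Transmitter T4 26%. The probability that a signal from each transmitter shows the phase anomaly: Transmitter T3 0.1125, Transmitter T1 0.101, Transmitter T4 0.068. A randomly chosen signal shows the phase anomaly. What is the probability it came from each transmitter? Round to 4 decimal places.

Transmitter T3 0.4749, Transmitter T1 0.3431, Transmitter T4 0.1820

Compute prior × likelihood for every hypothesis:
  Transmitter T3: 0.41 × 0.1125 = 0.046125
  Transmitter T1: 0.33 × 0.101 = 0.03333
  Transmitter T4: 0.26 × 0.068 = 0.01768
Total = 0.097135.
P(Transmitter T3 | anomaly) = 0.046125/0.097135 ≈ 0.4749
P(Transmitter T1 | anomaly) = 0.03333/0.097135 ≈ 0.3431
P(Transmitter T4 | anomaly) = 0.01768/0.097135 ≈ 0.1820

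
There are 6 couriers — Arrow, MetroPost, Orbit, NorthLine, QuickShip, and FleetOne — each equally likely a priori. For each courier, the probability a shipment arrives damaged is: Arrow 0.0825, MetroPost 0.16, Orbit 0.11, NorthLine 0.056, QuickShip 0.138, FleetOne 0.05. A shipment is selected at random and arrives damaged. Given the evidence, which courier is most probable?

With a uniform prior (1/6 each), posterior ∝ likelihood:
  Arrow: 0.0825
  MetroPost: 0.16
  Orbit: 0.11
  NorthLine: 0.056
  QuickShip: 0.138
  FleetOne: 0.05
Sum = 0.5965.
Largest term belongs to MetroPost, so MetroPost is most probable.

MetroPost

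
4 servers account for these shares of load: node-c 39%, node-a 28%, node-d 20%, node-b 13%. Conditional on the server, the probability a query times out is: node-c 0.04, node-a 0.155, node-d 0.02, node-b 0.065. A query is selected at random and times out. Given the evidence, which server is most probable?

node-a

By Bayes' rule, posterior ∝ prior × likelihood:
  node-c: 0.39 × 0.04 = 0.0156
  node-a: 0.28 × 0.155 = 0.0434
  node-d: 0.2 × 0.02 = 0.004
  node-b: 0.13 × 0.065 = 0.00845
Total = 0.07145.
Largest term belongs to node-a, so node-a is most probable.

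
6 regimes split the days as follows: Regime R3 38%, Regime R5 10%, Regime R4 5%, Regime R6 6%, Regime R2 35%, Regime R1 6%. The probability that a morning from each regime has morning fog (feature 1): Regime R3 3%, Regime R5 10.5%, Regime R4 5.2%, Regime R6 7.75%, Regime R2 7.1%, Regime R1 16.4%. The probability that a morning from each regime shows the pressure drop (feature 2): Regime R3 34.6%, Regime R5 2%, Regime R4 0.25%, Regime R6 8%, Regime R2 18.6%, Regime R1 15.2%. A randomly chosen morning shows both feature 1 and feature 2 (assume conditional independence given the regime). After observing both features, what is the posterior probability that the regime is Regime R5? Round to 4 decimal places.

0.0197

Unnormalized posteriors (prior × likelihood):
  Regime R3: 0.38 × 0.03 × 0.346 = 0.0039444
  Regime R5: 0.1 × 0.105 × 0.02 = 0.00021
  Regime R4: 0.05 × 0.052 × 0.0025 = 0.0000065
  Regime R6: 0.06 × 0.0775 × 0.08 = 0.000372
  Regime R2: 0.35 × 0.071 × 0.186 = 0.0046221
  Regime R1: 0.06 × 0.164 × 0.152 = 0.00149568
Sum = 0.01065068.
P(Regime R5 | evidence) = 0.00021 / 0.01065068 ≈ 0.0197.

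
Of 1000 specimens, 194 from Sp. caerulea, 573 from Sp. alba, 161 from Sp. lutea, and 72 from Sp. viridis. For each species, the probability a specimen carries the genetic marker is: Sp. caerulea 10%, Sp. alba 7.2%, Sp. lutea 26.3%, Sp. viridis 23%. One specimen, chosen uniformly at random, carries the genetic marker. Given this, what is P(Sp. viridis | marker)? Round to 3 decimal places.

Prior × likelihood for each hypothesis:
  Sp. caerulea: 0.194 × 0.1 = 0.0194
  Sp. alba: 0.573 × 0.072 = 0.041256
  Sp. lutea: 0.161 × 0.263 = 0.042343
  Sp. viridis: 0.072 × 0.23 = 0.01656
Normalizing constant = 0.119559.
P(Sp. viridis | evidence) = 0.01656 / 0.119559 ≈ 0.139.

0.139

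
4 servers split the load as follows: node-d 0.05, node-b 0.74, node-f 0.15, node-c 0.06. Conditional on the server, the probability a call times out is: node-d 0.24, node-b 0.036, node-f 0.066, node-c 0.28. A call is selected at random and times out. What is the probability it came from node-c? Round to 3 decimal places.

0.257

Prior × likelihood for each hypothesis:
  node-d: 0.05 × 0.24 = 0.012
  node-b: 0.74 × 0.036 = 0.02664
  node-f: 0.15 × 0.066 = 0.0099
  node-c: 0.06 × 0.28 = 0.0168
Sum = 0.06534.
P(node-c | evidence) = 0.0168 / 0.06534 ≈ 0.257.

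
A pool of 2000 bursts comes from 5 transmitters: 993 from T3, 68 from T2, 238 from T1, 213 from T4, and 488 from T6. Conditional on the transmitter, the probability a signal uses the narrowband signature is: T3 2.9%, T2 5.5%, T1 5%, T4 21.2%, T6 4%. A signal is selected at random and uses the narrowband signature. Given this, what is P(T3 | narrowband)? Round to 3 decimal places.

0.264

Compute prior × likelihood for every hypothesis:
  T3: 0.4965 × 0.029 = 0.0143985
  T2: 0.034 × 0.055 = 0.00187
  T1: 0.119 × 0.05 = 0.00595
  T4: 0.1065 × 0.212 = 0.022578
  T6: 0.244 × 0.04 = 0.00976
Normalizing constant = 0.0545565.
P(T3 | evidence) = 0.0143985 / 0.0545565 ≈ 0.264.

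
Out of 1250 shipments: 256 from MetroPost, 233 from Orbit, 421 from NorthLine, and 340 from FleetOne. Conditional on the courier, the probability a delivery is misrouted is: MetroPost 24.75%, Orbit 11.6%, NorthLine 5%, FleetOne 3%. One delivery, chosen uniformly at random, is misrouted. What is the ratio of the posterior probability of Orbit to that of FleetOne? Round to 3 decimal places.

Unnormalized posteriors (prior × likelihood):
  MetroPost: 0.2048 × 0.2475 = 0.050688
  Orbit: 0.1864 × 0.116 = 0.0216224
  NorthLine: 0.3368 × 0.05 = 0.01684
  FleetOne: 0.272 × 0.03 = 0.00816
Normalizing constant = 0.0973104.
The ratio is 0.0216224 / 0.00816 (the normalizer cancels) = 2.650.

2.650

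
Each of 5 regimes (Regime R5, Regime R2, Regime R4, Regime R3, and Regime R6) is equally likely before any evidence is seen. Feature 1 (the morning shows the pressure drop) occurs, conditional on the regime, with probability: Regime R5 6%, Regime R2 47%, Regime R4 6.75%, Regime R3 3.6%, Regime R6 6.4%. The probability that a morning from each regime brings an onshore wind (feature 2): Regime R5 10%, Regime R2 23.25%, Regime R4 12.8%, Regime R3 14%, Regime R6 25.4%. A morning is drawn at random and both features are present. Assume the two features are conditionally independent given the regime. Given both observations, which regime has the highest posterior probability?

Since the prior is uniform, the posterior is proportional to the likelihood:
  Regime R5: 0.06 × 0.1 = 0.006
  Regime R2: 0.47 × 0.2325 = 0.109275
  Regime R4: 0.0675 × 0.128 = 0.00864
  Regime R3: 0.036 × 0.14 = 0.00504
  Regime R6: 0.064 × 0.254 = 0.016256
Normalizing constant = 0.145211.
Largest term belongs to Regime R2, so Regime R2 is most probable.

Regime R2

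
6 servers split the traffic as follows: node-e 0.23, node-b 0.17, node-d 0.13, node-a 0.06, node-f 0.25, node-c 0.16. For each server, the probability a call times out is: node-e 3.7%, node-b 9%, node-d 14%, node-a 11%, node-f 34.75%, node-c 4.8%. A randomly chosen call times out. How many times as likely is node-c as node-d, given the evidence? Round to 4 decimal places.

Unnormalized posteriors (prior × likelihood):
  node-e: 0.23 × 0.037 = 0.00851
  node-b: 0.17 × 0.09 = 0.0153
  node-d: 0.13 × 0.14 = 0.0182
  node-a: 0.06 × 0.11 = 0.0066
  node-f: 0.25 × 0.3475 = 0.086875
  node-c: 0.16 × 0.048 = 0.00768
Sum = 0.143165.
The ratio is 0.00768 / 0.0182 (the normalizer cancels) = 0.4220.

0.4220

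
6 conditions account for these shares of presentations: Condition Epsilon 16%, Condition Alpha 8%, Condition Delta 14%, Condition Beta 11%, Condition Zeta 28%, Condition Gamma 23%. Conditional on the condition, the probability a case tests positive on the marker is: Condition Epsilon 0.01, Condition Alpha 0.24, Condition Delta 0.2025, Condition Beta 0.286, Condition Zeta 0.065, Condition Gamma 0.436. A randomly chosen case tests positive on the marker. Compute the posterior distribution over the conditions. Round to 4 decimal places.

Unnormalized posteriors (prior × likelihood):
  Condition Epsilon: 0.16 × 0.01 = 0.0016
  Condition Alpha: 0.08 × 0.24 = 0.0192
  Condition Delta: 0.14 × 0.2025 = 0.02835
  Condition Beta: 0.11 × 0.286 = 0.03146
  Condition Zeta: 0.28 × 0.065 = 0.0182
  Condition Gamma: 0.23 × 0.436 = 0.10028
Total = 0.19909.
P(Condition Epsilon | marker-positive) = 0.0016/0.19909 ≈ 0.0080
P(Condition Alpha | marker-positive) = 0.0192/0.19909 ≈ 0.0964
P(Condition Delta | marker-positive) = 0.02835/0.19909 ≈ 0.1424
P(Condition Beta | marker-positive) = 0.03146/0.19909 ≈ 0.1580
P(Condition Zeta | marker-positive) = 0.0182/0.19909 ≈ 0.0914
P(Condition Gamma | marker-positive) = 0.10028/0.19909 ≈ 0.5037
(Check: 0.0080+0.0964+0.1424+0.1580+0.0914+0.5037 = 0.9999.)

Condition Epsilon 0.0080, Condition Alpha 0.0964, Condition Delta 0.1424, Condition Beta 0.1580, Condition Zeta 0.0914, Condition Gamma 0.5037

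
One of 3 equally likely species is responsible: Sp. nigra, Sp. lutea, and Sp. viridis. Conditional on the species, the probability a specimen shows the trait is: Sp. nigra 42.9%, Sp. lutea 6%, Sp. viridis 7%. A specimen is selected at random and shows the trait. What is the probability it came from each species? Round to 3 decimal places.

Since the prior is uniform, the posterior is proportional to the likelihood:
  Sp. nigra: 0.429
  Sp. lutea: 0.06
  Sp. viridis: 0.07
Normalizing constant = 0.559.
P(Sp. nigra | trait) = 0.429/0.559 ≈ 0.767
P(Sp. lutea | trait) = 0.06/0.559 ≈ 0.107
P(Sp. viridis | trait) = 0.07/0.559 ≈ 0.125
(Check: 0.767+0.107+0.125 = 0.999.)

Sp. nigra 0.767, Sp. lutea 0.107, Sp. viridis 0.125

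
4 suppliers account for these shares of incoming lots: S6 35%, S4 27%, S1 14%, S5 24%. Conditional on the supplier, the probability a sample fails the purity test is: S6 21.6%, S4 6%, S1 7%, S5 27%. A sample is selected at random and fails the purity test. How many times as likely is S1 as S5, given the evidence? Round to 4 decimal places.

Unnormalized posteriors (prior × likelihood):
  S6: 0.35 × 0.216 = 0.0756
  S4: 0.27 × 0.06 = 0.0162
  S1: 0.14 × 0.07 = 0.0098
  S5: 0.24 × 0.27 = 0.0648
Total = 0.1664.
The ratio is 0.0098 / 0.0648 (the normalizer cancels) = 0.1512.

0.1512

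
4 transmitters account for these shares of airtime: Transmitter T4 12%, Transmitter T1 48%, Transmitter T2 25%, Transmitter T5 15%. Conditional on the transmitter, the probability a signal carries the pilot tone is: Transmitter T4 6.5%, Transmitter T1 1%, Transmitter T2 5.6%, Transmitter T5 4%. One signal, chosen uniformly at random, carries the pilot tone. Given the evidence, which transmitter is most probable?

Transmitter T2

Unnormalized posteriors (prior × likelihood):
  Transmitter T4: 0.12 × 0.065 = 0.0078
  Transmitter T1: 0.48 × 0.01 = 0.0048
  Transmitter T2: 0.25 × 0.056 = 0.014
  Transmitter T5: 0.15 × 0.04 = 0.006
Sum = 0.0326.
Largest term belongs to Transmitter T2, so Transmitter T2 is most probable.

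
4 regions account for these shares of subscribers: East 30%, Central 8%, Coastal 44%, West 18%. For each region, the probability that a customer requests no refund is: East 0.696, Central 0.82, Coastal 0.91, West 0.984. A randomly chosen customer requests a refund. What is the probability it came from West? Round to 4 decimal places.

Taking complements, P(refund | each) = East 0.304, Central 0.18, Coastal 0.09, West 0.016.
By Bayes' rule, posterior ∝ prior × likelihood:
  East: 0.3 × 0.304 = 0.0912
  Central: 0.08 × 0.18 = 0.0144
  Coastal: 0.44 × 0.09 = 0.0396
  West: 0.18 × 0.016 = 0.00288
Sum = 0.14808.
P(West | evidence) = 0.00288 / 0.14808 ≈ 0.0194.

0.0194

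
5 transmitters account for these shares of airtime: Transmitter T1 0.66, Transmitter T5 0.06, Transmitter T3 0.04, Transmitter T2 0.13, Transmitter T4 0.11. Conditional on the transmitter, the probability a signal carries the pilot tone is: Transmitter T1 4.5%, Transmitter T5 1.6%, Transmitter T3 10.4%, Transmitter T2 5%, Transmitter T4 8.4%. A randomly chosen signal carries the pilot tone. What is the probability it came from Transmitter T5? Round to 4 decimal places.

0.0190

By Bayes' rule, posterior ∝ prior × likelihood:
  Transmitter T1: 0.66 × 0.045 = 0.0297
  Transmitter T5: 0.06 × 0.016 = 0.00096
  Transmitter T3: 0.04 × 0.104 = 0.00416
  Transmitter T2: 0.13 × 0.05 = 0.0065
  Transmitter T4: 0.11 × 0.084 = 0.00924
Sum = 0.05056.
P(Transmitter T5 | evidence) = 0.00096 / 0.05056 ≈ 0.0190.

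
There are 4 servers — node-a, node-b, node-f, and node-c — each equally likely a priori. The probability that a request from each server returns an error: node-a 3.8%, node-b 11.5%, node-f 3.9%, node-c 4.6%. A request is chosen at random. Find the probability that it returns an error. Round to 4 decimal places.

Since the prior is uniform, the posterior is proportional to the likelihood:
  node-a: 0.038
  node-b: 0.115
  node-f: 0.039
  node-c: 0.046
P(error) = (1/4) × (0.038 + 0.115 + 0.039 + 0.046) = 0.238/4 ≈ 0.0595.

0.0595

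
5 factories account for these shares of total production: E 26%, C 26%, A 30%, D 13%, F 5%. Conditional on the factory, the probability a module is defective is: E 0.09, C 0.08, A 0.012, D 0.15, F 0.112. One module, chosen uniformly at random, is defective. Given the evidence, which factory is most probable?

Compute prior × likelihood for every hypothesis:
  E: 0.26 × 0.09 = 0.0234
  C: 0.26 × 0.08 = 0.0208
  A: 0.3 × 0.012 = 0.0036
  D: 0.13 × 0.15 = 0.0195
  F: 0.05 × 0.112 = 0.0056
Normalizing constant = 0.0729.
Largest term belongs to E, so E is most probable.

E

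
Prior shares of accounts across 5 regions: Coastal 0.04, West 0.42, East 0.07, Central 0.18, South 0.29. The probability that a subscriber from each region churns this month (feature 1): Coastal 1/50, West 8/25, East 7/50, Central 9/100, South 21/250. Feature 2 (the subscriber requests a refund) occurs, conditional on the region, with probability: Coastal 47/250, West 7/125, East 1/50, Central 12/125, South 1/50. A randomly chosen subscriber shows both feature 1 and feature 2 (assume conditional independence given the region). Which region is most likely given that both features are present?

West

Prior × likelihood for each hypothesis:
  Coastal: 0.04 × 0.02 × 0.188 = 0.0001504
  West: 0.42 × 0.32 × 0.056 = 0.0075264
  East: 0.07 × 0.14 × 0.02 = 0.000196
  Central: 0.18 × 0.09 × 0.096 = 0.0015552
  South: 0.29 × 0.084 × 0.02 = 0.0004872
Total = 0.0099152.
Largest term belongs to West, so West is most probable.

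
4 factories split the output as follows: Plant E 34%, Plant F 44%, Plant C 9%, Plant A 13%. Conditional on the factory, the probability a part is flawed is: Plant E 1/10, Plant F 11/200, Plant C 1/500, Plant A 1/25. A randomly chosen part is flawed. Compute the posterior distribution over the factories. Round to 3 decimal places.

Plant E 0.535, Plant F 0.381, Plant C 0.003, Plant A 0.082

Compute prior × likelihood for every hypothesis:
  Plant E: 0.34 × 0.1 = 0.034
  Plant F: 0.44 × 0.055 = 0.0242
  Plant C: 0.09 × 0.002 = 0.00018
  Plant A: 0.13 × 0.04 = 0.0052
Sum = 0.06358.
P(Plant E | flawed) = 0.034/0.06358 ≈ 0.535
P(Plant F | flawed) = 0.0242/0.06358 ≈ 0.381
P(Plant C | flawed) = 0.00018/0.06358 ≈ 0.003
P(Plant A | flawed) = 0.0052/0.06358 ≈ 0.082
(Check: 0.535+0.381+0.003+0.082 = 1.001.)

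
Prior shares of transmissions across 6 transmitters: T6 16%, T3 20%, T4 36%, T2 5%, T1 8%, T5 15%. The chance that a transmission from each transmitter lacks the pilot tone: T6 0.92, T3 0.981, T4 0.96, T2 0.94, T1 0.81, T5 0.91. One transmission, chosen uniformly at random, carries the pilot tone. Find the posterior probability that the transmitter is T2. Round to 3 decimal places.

0.048

Taking complements, P(pilot | each) = T6 0.08, T3 0.019, T4 0.04, T2 0.06, T1 0.19, T5 0.09.
Compute prior × likelihood for every hypothesis:
  T6: 0.16 × 0.08 = 0.0128
  T3: 0.2 × 0.019 = 0.0038
  T4: 0.36 × 0.04 = 0.0144
  T2: 0.05 × 0.06 = 0.003
  T1: 0.08 × 0.19 = 0.0152
  T5: 0.15 × 0.09 = 0.0135
Sum = 0.0627.
P(T2 | evidence) = 0.003 / 0.0627 ≈ 0.048.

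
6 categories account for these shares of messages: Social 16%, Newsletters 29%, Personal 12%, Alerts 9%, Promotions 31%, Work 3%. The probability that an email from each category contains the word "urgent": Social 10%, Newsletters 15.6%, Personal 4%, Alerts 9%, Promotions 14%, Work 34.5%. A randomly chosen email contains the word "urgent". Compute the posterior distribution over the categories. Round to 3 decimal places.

Social 0.125, Newsletters 0.354, Personal 0.038, Alerts 0.063, Promotions 0.339, Work 0.081

By Bayes' rule, posterior ∝ prior × likelihood:
  Social: 0.16 × 0.1 = 0.016
  Newsletters: 0.29 × 0.156 = 0.04524
  Personal: 0.12 × 0.04 = 0.0048
  Alerts: 0.09 × 0.09 = 0.0081
  Promotions: 0.31 × 0.14 = 0.0434
  Work: 0.03 × 0.345 = 0.01035
Normalizing constant = 0.12789.
P(Social | urgent-flag) = 0.016/0.12789 ≈ 0.125
P(Newsletters | urgent-flag) = 0.04524/0.12789 ≈ 0.354
P(Personal | urgent-flag) = 0.0048/0.12789 ≈ 0.038
P(Alerts | urgent-flag) = 0.0081/0.12789 ≈ 0.063
P(Promotions | urgent-flag) = 0.0434/0.12789 ≈ 0.339
P(Work | urgent-flag) = 0.01035/0.12789 ≈ 0.081
(Check: 0.125+0.354+0.038+0.063+0.339+0.081 = 1.000.)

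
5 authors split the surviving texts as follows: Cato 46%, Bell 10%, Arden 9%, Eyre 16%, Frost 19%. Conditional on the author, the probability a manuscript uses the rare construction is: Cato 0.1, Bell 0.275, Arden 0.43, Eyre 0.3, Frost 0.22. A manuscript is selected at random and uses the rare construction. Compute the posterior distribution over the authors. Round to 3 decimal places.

Cato 0.228, Bell 0.136, Arden 0.192, Eyre 0.238, Frost 0.207

Prior × likelihood for each hypothesis:
  Cato: 0.46 × 0.1 = 0.046
  Bell: 0.1 × 0.275 = 0.0275
  Arden: 0.09 × 0.43 = 0.0387
  Eyre: 0.16 × 0.3 = 0.048
  Frost: 0.19 × 0.22 = 0.0418
Sum = 0.202.
P(Cato | rare-form) = 0.046/0.202 ≈ 0.228
P(Bell | rare-form) = 0.0275/0.202 ≈ 0.136
P(Arden | rare-form) = 0.0387/0.202 ≈ 0.192
P(Eyre | rare-form) = 0.048/0.202 ≈ 0.238
P(Frost | rare-form) = 0.0418/0.202 ≈ 0.207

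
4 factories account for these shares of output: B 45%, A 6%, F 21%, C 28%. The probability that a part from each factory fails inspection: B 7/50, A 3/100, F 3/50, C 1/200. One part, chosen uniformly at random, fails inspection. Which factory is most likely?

B

Compute prior × likelihood for every hypothesis:
  B: 0.45 × 0.14 = 0.063
  A: 0.06 × 0.03 = 0.0018
  F: 0.21 × 0.06 = 0.0126
  C: 0.28 × 0.005 = 0.0014
Normalizing constant = 0.0788.
Largest term belongs to B, so B is most probable.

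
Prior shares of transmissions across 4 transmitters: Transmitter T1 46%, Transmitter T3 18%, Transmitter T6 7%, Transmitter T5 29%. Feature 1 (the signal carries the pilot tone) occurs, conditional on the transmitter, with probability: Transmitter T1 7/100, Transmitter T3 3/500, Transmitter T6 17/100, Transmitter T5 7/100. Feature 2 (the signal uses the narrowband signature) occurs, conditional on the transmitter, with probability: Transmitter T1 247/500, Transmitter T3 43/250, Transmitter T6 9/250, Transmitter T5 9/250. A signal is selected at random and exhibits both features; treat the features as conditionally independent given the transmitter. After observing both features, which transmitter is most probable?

Transmitter T1

Compute prior × likelihood for every hypothesis:
  Transmitter T1: 0.46 × 0.07 × 0.494 = 0.0159068
  Transmitter T3: 0.18 × 0.006 × 0.172 = 0.00018576
  Transmitter T6: 0.07 × 0.17 × 0.036 = 0.0004284
  Transmitter T5: 0.29 × 0.07 × 0.036 = 0.0007308
Sum = 0.01725176.
Largest term belongs to Transmitter T1, so Transmitter T1 is most probable.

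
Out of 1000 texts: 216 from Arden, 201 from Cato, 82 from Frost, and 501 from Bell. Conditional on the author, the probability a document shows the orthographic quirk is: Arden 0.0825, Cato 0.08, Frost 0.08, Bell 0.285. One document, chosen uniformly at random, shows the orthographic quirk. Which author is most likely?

Bell

Compute prior × likelihood for every hypothesis:
  Arden: 0.216 × 0.0825 = 0.01782
  Cato: 0.201 × 0.08 = 0.01608
  Frost: 0.082 × 0.08 = 0.00656
  Bell: 0.501 × 0.285 = 0.142785
Total = 0.183245.
Largest term belongs to Bell, so Bell is most probable.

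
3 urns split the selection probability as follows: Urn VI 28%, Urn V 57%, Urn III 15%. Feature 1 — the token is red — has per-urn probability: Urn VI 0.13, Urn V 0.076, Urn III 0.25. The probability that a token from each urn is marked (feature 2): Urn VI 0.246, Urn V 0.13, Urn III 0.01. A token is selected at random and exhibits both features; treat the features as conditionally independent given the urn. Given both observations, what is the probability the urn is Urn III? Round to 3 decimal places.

0.025

Prior × likelihood for each hypothesis:
  Urn VI: 0.28 × 0.13 × 0.246 = 0.0089544
  Urn V: 0.57 × 0.076 × 0.13 = 0.0056316
  Urn III: 0.15 × 0.25 × 0.01 = 0.000375
Sum = 0.014961.
P(Urn III | evidence) = 0.000375 / 0.014961 ≈ 0.025.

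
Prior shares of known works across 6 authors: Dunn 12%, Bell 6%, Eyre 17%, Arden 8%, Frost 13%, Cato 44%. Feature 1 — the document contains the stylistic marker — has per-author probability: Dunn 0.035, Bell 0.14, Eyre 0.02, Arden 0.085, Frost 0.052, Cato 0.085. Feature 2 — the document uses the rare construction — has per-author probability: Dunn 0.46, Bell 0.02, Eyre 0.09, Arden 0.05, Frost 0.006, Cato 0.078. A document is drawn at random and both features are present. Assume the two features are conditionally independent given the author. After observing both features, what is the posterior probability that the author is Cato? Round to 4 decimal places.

0.5115

Prior × likelihood for each hypothesis:
  Dunn: 0.12 × 0.035 × 0.46 = 0.001932
  Bell: 0.06 × 0.14 × 0.02 = 0.000168
  Eyre: 0.17 × 0.02 × 0.09 = 0.000306
  Arden: 0.08 × 0.085 × 0.05 = 0.00034
  Frost: 0.13 × 0.052 × 0.006 = 0.00004056
  Cato: 0.44 × 0.085 × 0.078 = 0.0029172
Normalizing constant = 0.00570376.
P(Cato | evidence) = 0.0029172 / 0.00570376 ≈ 0.5115.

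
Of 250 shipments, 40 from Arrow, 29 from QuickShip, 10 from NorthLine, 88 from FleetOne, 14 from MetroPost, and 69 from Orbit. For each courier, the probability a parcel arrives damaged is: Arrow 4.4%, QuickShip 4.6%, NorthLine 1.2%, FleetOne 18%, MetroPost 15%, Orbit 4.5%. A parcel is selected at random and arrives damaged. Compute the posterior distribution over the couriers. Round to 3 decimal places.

Arrow 0.073, QuickShip 0.055, NorthLine 0.005, FleetOne 0.653, MetroPost 0.087, Orbit 0.128

By Bayes' rule, posterior ∝ prior × likelihood:
  Arrow: 0.16 × 0.044 = 0.00704
  QuickShip: 0.116 × 0.046 = 0.005336
  NorthLine: 0.04 × 0.012 = 0.00048
  FleetOne: 0.352 × 0.18 = 0.06336
  MetroPost: 0.056 × 0.15 = 0.0084
  Orbit: 0.276 × 0.045 = 0.01242
Sum = 0.097036.
P(Arrow | damaged) = 0.00704/0.097036 ≈ 0.073
P(QuickShip | damaged) = 0.005336/0.097036 ≈ 0.055
P(NorthLine | damaged) = 0.00048/0.097036 ≈ 0.005
P(FleetOne | damaged) = 0.06336/0.097036 ≈ 0.653
P(MetroPost | damaged) = 0.0084/0.097036 ≈ 0.087
P(Orbit | damaged) = 0.01242/0.097036 ≈ 0.128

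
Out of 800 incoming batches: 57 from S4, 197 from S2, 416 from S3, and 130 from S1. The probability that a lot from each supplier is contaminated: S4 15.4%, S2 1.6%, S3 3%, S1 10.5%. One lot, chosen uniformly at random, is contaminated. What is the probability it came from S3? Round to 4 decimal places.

Unnormalized posteriors (prior × likelihood):
  S4: 0.07125 × 0.154 = 0.0109725
  S2: 0.24625 × 0.016 = 0.00394
  S3: 0.52 × 0.03 = 0.0156
  S1: 0.1625 × 0.105 = 0.0170625
Sum = 0.047575.
P(S3 | evidence) = 0.0156 / 0.047575 ≈ 0.3279.

0.3279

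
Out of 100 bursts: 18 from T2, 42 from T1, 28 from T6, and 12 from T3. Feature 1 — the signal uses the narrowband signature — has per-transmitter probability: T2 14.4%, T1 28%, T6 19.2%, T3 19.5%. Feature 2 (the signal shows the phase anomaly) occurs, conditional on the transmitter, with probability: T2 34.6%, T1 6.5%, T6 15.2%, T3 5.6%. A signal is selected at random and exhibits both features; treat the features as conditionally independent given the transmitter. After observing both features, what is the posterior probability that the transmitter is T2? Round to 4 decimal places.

0.3437

By Bayes' rule, posterior ∝ prior × likelihood:
  T2: 0.18 × 0.144 × 0.346 = 0.00896832
  T1: 0.42 × 0.28 × 0.065 = 0.007644
  T6: 0.28 × 0.192 × 0.152 = 0.00817152
  T3: 0.12 × 0.195 × 0.056 = 0.0013104
Total = 0.02609424.
P(T2 | evidence) = 0.00896832 / 0.02609424 ≈ 0.3437.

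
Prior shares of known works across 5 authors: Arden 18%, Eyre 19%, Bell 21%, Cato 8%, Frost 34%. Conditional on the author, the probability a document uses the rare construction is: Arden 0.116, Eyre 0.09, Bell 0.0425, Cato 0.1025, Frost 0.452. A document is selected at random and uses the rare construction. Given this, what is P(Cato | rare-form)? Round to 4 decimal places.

Prior × likelihood for each hypothesis:
  Arden: 0.18 × 0.116 = 0.02088
  Eyre: 0.19 × 0.09 = 0.0171
  Bell: 0.21 × 0.0425 = 0.008925
  Cato: 0.08 × 0.1025 = 0.0082
  Frost: 0.34 × 0.452 = 0.15368
Sum = 0.208785.
P(Cato | evidence) = 0.0082 / 0.208785 ≈ 0.0393.

0.0393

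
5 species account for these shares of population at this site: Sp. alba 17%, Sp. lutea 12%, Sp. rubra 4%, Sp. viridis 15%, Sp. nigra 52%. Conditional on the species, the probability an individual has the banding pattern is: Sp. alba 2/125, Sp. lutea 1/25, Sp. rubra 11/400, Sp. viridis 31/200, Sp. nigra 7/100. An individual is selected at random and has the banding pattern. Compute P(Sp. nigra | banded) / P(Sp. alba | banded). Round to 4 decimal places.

13.3824

Unnormalized posteriors (prior × likelihood):
  Sp. alba: 0.17 × 0.016 = 0.00272
  Sp. lutea: 0.12 × 0.04 = 0.0048
  Sp. rubra: 0.04 × 0.0275 = 0.0011
  Sp. viridis: 0.15 × 0.155 = 0.02325
  Sp. nigra: 0.52 × 0.07 = 0.0364
Total = 0.06827.
The ratio is 0.0364 / 0.00272 (the normalizer cancels) = 13.3824.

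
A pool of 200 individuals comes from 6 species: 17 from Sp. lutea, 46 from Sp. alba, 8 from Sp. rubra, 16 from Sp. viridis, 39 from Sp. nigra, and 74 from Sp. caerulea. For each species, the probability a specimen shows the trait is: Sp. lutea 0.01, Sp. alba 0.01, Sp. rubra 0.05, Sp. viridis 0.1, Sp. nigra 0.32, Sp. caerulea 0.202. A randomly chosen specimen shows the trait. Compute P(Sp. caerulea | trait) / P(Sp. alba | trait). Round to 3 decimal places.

Prior × likelihood for each hypothesis:
  Sp. lutea: 0.085 × 0.01 = 0.00085
  Sp. alba: 0.23 × 0.01 = 0.0023
  Sp. rubra: 0.04 × 0.05 = 0.002
  Sp. viridis: 0.08 × 0.1 = 0.008
  Sp. nigra: 0.195 × 0.32 = 0.0624
  Sp. caerulea: 0.37 × 0.202 = 0.07474
Sum = 0.15029.
The ratio is 0.07474 / 0.0023 (the normalizer cancels) = 32.496.

32.496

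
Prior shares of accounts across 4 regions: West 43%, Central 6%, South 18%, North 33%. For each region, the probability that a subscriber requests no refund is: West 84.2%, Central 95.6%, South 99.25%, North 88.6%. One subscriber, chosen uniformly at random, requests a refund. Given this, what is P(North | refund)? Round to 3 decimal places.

0.343

Taking complements, P(refund | each) = West 0.158, Central 0.044, South 0.0075, North 0.114.
Prior × likelihood for each hypothesis:
  West: 0.43 × 0.158 = 0.06794
  Central: 0.06 × 0.044 = 0.00264
  South: 0.18 × 0.0075 = 0.00135
  North: 0.33 × 0.114 = 0.03762
Sum = 0.10955.
P(North | evidence) = 0.03762 / 0.10955 ≈ 0.343.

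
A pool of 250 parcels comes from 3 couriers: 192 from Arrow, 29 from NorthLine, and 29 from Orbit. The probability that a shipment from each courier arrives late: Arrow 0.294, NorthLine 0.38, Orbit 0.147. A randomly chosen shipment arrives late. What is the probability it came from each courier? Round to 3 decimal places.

Arrow 0.787, NorthLine 0.154, Orbit 0.059

Compute prior × likelihood for every hypothesis:
  Arrow: 0.768 × 0.294 = 0.225792
  NorthLine: 0.116 × 0.38 = 0.04408
  Orbit: 0.116 × 0.147 = 0.017052
Sum = 0.286924.
P(Arrow | late) = 0.225792/0.286924 ≈ 0.787
P(NorthLine | late) = 0.04408/0.286924 ≈ 0.154
P(Orbit | late) = 0.017052/0.286924 ≈ 0.059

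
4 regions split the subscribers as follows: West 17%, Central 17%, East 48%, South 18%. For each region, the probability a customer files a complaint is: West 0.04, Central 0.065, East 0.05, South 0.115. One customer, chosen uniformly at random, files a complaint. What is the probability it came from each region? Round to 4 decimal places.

West 0.1087, Central 0.1767, East 0.3837, South 0.3309

Prior × likelihood for each hypothesis:
  West: 0.17 × 0.04 = 0.0068
  Central: 0.17 × 0.065 = 0.01105
  East: 0.48 × 0.05 = 0.024
  South: 0.18 × 0.115 = 0.0207
Sum = 0.06255.
P(West | complaint) = 0.0068/0.06255 ≈ 0.1087
P(Central | complaint) = 0.01105/0.06255 ≈ 0.1767
P(East | complaint) = 0.024/0.06255 ≈ 0.3837
P(South | complaint) = 0.0207/0.06255 ≈ 0.3309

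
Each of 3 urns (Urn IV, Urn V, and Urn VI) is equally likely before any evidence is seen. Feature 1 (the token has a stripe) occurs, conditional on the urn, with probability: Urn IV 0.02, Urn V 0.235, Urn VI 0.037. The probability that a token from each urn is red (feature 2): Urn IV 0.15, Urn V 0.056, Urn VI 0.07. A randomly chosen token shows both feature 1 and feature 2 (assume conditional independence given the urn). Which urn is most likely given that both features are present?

Urn V

With a uniform prior (1/3 each), posterior ∝ likelihood:
  Urn IV: 0.02 × 0.15 = 0.003
  Urn V: 0.235 × 0.056 = 0.01316
  Urn VI: 0.037 × 0.07 = 0.00259
Sum = 0.01875.
Largest term belongs to Urn V, so Urn V is most probable.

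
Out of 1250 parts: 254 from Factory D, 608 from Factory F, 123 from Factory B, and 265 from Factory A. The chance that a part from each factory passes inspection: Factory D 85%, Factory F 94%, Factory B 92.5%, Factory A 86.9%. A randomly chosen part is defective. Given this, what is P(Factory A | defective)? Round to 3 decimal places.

Taking complements, P(defective | each) = Factory D 0.15, Factory F 0.06, Factory B 0.075, Factory A 0.131.
Compute prior × likelihood for every hypothesis:
  Factory D: 0.2032 × 0.15 = 0.03048
  Factory F: 0.4864 × 0.06 = 0.029184
  Factory B: 0.0984 × 0.075 = 0.00738
  Factory A: 0.212 × 0.131 = 0.027772
Total = 0.094816.
P(Factory A | evidence) = 0.027772 / 0.094816 ≈ 0.293.

0.293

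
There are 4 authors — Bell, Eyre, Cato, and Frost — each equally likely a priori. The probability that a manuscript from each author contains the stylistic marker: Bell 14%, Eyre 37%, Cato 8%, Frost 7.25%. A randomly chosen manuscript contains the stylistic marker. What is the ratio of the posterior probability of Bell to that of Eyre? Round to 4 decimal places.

0.3784

Since the prior is uniform, the posterior is proportional to the likelihood:
  Bell: 0.14
  Eyre: 0.37
  Cato: 0.08
  Frost: 0.0725
Total = 0.6625.
The ratio is 0.14 / 0.37 (the normalizer cancels) = 0.3784.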